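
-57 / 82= -0.70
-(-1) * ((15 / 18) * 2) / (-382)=-5 / 1146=-0.00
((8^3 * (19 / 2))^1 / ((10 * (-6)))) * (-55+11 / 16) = 66044 / 15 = 4402.93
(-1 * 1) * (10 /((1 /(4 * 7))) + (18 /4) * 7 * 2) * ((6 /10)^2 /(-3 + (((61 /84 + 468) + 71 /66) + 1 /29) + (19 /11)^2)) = -101101308 /384672875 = -0.26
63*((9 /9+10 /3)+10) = 903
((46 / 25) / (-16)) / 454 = -23 / 90800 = -0.00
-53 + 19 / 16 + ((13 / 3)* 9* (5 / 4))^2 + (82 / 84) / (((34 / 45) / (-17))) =32239 / 14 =2302.79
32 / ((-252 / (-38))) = 304 / 63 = 4.83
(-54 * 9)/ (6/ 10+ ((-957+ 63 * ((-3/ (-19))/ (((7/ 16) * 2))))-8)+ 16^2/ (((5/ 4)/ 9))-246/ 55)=-253935/ 462776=-0.55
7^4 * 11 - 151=26260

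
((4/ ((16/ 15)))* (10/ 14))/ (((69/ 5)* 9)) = 0.02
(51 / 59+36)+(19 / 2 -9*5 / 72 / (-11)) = 241019 / 5192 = 46.42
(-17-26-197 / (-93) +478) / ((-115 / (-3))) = 40652 / 3565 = 11.40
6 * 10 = 60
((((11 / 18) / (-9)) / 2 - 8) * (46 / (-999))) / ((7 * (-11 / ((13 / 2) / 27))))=-778297 / 672922404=-0.00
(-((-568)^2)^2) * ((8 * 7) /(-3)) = 5828829741056 /3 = 1942943247018.67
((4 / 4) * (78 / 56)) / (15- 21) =-0.23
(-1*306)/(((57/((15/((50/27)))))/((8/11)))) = -33048/1045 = -31.62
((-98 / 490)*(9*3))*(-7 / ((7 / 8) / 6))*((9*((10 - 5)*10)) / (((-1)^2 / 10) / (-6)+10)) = 6998400 / 599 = 11683.47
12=12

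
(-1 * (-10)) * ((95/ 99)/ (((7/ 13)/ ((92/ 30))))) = 113620/ 2079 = 54.65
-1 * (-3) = 3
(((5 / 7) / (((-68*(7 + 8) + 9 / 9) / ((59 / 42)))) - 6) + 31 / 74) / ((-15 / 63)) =30937712 / 1319605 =23.44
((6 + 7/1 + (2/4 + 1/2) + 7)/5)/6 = 7/10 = 0.70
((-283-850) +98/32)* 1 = -18079/16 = -1129.94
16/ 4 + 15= 19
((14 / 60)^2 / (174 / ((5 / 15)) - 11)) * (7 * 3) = 49 / 21900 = 0.00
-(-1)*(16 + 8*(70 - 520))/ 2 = -1792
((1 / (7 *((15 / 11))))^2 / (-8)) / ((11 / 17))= -187 / 88200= -0.00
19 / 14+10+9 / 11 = 1875 / 154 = 12.18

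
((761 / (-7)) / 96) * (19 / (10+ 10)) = -14459 / 13440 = -1.08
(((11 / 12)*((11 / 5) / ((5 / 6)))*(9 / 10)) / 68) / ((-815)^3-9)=-1089 / 18405675056000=-0.00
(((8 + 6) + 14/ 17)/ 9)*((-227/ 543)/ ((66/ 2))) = -6356/ 304623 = -0.02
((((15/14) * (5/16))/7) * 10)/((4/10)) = 1.20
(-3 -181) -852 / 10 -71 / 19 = -25929 / 95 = -272.94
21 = 21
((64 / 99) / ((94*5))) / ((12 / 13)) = 104 / 69795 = 0.00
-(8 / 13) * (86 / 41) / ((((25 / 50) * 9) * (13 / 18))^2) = -0.12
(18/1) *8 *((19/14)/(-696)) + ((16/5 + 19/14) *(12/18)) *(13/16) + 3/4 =143123/48720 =2.94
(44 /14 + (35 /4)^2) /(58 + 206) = 8927 /29568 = 0.30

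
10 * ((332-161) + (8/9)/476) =1710.02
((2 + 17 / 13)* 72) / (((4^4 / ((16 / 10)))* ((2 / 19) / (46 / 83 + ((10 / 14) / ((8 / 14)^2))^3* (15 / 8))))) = 403581927159 / 1414266880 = 285.36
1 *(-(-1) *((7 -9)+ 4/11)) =-18/11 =-1.64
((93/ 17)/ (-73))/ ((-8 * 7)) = 93/ 69496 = 0.00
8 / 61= 0.13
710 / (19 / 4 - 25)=-2840 / 81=-35.06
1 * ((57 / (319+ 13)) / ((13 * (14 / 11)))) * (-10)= -3135 / 30212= -0.10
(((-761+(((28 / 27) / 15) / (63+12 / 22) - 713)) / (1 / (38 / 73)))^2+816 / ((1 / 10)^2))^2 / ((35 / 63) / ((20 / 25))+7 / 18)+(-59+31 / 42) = 4589706661292798372308308009908568184299221 / 11065482854374550085303022271250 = 414776898730.48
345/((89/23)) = 89.16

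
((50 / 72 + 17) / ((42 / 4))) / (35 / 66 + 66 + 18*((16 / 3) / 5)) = 0.02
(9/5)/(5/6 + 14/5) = 54/109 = 0.50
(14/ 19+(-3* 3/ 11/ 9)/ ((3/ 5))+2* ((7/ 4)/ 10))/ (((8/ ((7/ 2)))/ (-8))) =-82103/ 25080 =-3.27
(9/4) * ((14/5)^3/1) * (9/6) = 9261/125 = 74.09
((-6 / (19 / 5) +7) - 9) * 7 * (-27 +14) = 6188 / 19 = 325.68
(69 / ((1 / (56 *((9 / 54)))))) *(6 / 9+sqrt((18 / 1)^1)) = 1288 / 3+1932 *sqrt(2) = 3161.59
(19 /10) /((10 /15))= 57 /20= 2.85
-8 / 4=-2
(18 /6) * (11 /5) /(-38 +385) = 33 /1735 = 0.02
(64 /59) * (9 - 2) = 448 /59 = 7.59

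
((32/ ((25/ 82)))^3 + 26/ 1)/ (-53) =-18067632874/ 828125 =-21817.52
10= 10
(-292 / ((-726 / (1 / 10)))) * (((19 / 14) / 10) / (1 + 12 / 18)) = 1387 / 423500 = 0.00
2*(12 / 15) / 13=8 / 65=0.12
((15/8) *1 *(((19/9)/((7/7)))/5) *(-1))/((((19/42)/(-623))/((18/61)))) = 39249/122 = 321.71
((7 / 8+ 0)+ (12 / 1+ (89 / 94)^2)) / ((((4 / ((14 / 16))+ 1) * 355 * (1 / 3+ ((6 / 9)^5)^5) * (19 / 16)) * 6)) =160380719015637141 / 54712017463894448645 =0.00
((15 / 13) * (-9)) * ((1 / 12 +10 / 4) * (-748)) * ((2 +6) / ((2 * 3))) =347820 / 13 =26755.38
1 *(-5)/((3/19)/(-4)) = 380/3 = 126.67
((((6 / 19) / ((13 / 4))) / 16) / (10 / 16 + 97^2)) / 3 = 4 / 18593419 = 0.00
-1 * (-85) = 85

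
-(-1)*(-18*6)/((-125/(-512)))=-55296/125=-442.37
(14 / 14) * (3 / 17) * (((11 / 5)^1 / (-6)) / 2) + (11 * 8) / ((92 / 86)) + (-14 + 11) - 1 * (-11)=705587 / 7820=90.23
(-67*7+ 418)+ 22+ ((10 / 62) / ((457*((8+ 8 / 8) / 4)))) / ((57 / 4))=-210762379 / 7267671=-29.00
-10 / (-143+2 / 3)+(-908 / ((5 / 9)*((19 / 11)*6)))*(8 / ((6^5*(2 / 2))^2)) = 3589112981 / 51100217280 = 0.07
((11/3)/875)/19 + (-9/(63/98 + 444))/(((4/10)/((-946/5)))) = 39633583/4139625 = 9.57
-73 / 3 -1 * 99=-370 / 3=-123.33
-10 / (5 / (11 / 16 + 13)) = -219 / 8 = -27.38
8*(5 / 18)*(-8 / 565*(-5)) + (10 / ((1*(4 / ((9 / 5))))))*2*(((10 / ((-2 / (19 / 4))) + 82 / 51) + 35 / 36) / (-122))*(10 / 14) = 18793195 / 14764806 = 1.27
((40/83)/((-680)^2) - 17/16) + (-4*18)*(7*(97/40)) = -469478361/383792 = -1223.26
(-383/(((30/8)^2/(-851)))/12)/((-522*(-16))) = 325933/1409400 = 0.23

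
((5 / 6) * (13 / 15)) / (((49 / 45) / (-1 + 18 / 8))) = 0.83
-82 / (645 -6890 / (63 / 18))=574 / 9265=0.06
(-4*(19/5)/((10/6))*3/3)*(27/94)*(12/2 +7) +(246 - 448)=-277364/1175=-236.05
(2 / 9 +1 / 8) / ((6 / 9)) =25 / 48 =0.52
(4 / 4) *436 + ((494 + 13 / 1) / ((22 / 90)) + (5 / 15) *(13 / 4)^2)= 1327187 / 528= 2513.61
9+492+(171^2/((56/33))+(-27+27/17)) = 17706.89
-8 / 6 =-4 / 3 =-1.33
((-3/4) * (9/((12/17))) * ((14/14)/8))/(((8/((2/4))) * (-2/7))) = 0.26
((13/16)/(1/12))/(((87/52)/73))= 12337/29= 425.41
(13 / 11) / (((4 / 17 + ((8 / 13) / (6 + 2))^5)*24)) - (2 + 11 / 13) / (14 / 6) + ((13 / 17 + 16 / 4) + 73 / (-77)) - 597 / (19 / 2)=-98842321950665 / 1646385473304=-60.04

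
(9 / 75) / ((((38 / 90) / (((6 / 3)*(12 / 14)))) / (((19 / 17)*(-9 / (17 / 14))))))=-5832 / 1445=-4.04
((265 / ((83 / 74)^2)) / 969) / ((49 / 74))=107384360 / 327096609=0.33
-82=-82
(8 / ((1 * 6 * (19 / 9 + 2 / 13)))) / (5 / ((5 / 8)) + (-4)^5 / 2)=-13 / 11130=-0.00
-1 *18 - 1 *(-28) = 10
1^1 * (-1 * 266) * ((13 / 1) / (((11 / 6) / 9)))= -16975.64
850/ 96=425/ 48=8.85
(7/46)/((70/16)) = 4/115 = 0.03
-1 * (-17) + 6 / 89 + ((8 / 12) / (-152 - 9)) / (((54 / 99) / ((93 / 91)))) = 66734258 / 3911817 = 17.06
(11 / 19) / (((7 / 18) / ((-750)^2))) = 111375000 / 133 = 837406.02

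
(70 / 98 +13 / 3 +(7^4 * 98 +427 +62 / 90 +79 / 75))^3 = 13099492212879930.61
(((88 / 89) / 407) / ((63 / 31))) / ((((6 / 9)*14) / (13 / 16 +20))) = 93 / 34888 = 0.00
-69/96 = -23/32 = -0.72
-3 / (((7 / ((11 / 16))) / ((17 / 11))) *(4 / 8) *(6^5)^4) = -0.00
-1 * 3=-3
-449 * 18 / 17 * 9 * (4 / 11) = -1555.89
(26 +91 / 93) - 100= -6791 / 93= -73.02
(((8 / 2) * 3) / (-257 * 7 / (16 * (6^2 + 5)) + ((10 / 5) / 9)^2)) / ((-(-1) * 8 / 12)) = -956448 / 143095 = -6.68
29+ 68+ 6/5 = 491/5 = 98.20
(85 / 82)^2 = 7225 / 6724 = 1.07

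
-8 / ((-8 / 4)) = 4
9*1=9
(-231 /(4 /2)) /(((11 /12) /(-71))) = 8946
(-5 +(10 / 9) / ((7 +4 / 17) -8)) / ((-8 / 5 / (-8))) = -3775 / 117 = -32.26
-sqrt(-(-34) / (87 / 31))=-sqrt(91698) / 87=-3.48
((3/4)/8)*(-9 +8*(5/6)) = -7/32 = -0.22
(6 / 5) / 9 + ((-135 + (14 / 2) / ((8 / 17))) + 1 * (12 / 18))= -4773 / 40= -119.32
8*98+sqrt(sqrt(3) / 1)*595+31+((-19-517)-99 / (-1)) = 378+595*3^(1 / 4) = 1161.06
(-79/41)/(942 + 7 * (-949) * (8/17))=17/19270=0.00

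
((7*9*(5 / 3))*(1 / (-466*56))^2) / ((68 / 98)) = 105 / 472531456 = 0.00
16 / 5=3.20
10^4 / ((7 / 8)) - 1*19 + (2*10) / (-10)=11407.57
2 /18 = 0.11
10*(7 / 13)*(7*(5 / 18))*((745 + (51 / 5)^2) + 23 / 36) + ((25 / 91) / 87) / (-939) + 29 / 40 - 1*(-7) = 23829270512413 / 2676262680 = 8903.94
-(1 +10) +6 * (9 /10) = -28 /5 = -5.60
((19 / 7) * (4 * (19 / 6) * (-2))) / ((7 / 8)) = -11552 / 147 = -78.59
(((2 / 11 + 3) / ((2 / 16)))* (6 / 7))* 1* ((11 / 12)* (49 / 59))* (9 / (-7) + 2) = 700 / 59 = 11.86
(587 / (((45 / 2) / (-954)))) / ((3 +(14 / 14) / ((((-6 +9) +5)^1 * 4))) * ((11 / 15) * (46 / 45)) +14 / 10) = -268799040 / 39661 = -6777.41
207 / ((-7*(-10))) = 207 / 70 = 2.96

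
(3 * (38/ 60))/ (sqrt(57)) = sqrt(57)/ 30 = 0.25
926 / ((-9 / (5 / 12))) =-2315 / 54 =-42.87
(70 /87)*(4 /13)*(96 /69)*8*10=716800 /26013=27.56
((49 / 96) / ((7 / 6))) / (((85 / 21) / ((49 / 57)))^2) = 823543 / 41731600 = 0.02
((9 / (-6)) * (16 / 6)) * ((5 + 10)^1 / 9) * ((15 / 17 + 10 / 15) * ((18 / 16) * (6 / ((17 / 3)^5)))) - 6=-145113369 / 24137569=-6.01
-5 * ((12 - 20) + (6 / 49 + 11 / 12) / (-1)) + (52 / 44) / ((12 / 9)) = 149029 / 3234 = 46.08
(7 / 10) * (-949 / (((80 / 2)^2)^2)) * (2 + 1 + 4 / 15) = -325507 / 384000000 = -0.00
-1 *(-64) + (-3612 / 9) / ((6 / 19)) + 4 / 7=-75998 / 63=-1206.32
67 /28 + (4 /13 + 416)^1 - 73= 345.70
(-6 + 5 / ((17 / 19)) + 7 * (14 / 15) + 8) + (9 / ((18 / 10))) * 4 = 8701 / 255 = 34.12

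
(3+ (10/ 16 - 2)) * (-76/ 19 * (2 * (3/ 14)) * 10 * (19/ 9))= -1235/ 21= -58.81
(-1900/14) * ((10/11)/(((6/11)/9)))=-14250/7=-2035.71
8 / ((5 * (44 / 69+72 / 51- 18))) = -4692 / 46775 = -0.10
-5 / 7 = -0.71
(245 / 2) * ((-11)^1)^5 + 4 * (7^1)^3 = -39454751 / 2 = -19727375.50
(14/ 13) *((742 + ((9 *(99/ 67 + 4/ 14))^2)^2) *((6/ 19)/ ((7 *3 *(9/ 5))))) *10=620973212134916600/ 107555056701183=5773.54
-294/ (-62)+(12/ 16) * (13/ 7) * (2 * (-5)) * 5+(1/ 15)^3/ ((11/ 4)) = -1045698139/ 16112250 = -64.90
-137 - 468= -605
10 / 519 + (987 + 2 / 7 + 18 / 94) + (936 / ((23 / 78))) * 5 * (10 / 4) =159705530830 / 3927273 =40665.76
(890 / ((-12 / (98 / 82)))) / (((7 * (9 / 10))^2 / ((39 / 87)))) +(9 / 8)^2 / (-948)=-5857593029 / 5843259648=-1.00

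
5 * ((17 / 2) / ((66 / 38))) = 1615 / 66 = 24.47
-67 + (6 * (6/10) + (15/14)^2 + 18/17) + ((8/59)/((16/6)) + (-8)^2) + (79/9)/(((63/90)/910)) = 100973217911/8846460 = 11413.97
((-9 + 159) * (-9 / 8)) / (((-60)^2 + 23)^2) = -675 / 52504516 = -0.00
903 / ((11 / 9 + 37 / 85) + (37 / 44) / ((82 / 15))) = 356055480 / 714217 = 498.53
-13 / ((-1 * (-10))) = -13 / 10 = -1.30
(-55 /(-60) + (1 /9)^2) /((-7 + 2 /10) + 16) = 1505 /14904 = 0.10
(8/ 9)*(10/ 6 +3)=112/ 27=4.15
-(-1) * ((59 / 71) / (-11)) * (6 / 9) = -118 / 2343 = -0.05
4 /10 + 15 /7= 2.54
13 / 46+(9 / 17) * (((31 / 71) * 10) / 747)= 1316613 / 4608326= 0.29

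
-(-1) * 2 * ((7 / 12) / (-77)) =-1 / 66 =-0.02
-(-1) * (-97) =-97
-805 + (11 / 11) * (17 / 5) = -4008 / 5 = -801.60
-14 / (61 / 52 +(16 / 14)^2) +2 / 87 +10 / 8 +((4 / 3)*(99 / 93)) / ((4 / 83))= 1708984333 / 68147796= 25.08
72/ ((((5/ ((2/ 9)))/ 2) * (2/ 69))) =1104/ 5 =220.80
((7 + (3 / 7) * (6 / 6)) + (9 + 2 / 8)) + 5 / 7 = 487 / 28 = 17.39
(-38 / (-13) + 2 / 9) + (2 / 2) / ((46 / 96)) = 14080 / 2691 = 5.23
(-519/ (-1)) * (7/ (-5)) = -3633/ 5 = -726.60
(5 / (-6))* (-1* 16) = 40 / 3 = 13.33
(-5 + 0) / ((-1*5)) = 1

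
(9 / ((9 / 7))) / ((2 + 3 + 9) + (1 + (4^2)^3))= 7 / 4111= 0.00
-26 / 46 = -13 / 23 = -0.57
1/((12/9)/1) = 3/4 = 0.75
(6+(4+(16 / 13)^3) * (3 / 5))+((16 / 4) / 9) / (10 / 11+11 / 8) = 193019378 / 19871865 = 9.71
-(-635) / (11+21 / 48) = 10160 / 183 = 55.52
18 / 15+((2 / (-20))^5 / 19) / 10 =22799999 / 19000000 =1.20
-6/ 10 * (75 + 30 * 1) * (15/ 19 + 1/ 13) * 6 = -80892/ 247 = -327.50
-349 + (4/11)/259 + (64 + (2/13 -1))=-10586832/37037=-285.84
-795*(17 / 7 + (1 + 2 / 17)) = -335490 / 119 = -2819.24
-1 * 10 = -10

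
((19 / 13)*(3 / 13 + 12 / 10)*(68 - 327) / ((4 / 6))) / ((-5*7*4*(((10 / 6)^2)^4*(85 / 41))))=52761049137 / 1122265625000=0.05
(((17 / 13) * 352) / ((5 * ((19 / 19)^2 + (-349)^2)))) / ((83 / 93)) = 278256 / 328560895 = 0.00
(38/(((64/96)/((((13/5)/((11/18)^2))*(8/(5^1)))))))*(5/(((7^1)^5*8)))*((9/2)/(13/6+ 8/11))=6482268/176557535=0.04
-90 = -90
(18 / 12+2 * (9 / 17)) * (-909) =-79083 / 34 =-2325.97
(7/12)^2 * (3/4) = 49/192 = 0.26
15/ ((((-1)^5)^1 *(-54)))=5/ 18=0.28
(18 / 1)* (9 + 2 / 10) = 828 / 5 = 165.60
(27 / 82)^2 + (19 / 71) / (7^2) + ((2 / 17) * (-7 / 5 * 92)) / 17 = -26280517833 / 33802590220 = -0.78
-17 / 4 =-4.25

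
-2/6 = -1/3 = -0.33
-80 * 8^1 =-640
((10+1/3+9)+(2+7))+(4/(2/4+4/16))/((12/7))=283/9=31.44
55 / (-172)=-55 / 172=-0.32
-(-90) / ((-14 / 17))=-765 / 7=-109.29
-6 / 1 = -6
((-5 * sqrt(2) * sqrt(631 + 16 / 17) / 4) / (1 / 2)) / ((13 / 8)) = -20 * sqrt(365262) / 221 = -54.69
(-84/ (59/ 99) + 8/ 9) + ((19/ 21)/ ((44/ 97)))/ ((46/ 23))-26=-53991437/ 327096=-165.06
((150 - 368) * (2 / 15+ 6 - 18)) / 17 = 38804 / 255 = 152.17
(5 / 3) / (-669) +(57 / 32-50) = -3096961 / 64224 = -48.22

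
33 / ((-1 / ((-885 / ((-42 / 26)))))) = -126555 / 7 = -18079.29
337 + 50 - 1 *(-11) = 398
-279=-279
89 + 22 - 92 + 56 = 75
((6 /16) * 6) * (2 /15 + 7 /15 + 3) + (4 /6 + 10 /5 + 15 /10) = 184 /15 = 12.27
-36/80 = -9/20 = -0.45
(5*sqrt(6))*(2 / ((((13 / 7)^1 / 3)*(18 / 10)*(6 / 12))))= 700*sqrt(6) / 39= 43.97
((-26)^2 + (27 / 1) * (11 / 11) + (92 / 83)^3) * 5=2013724745 / 571787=3521.81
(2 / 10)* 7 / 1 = 7 / 5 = 1.40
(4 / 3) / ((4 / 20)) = 20 / 3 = 6.67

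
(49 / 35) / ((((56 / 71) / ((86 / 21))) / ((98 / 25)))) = 21371 / 750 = 28.49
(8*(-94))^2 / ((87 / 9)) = 1696512 / 29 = 58500.41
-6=-6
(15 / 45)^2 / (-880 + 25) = -1 / 7695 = -0.00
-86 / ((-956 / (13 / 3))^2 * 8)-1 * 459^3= -3181678856681251 / 32901696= -96702579.00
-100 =-100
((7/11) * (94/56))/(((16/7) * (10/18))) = 2961/3520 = 0.84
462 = 462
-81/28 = -2.89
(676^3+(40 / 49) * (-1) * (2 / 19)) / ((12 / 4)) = 287600587376 / 2793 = 102971925.30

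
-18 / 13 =-1.38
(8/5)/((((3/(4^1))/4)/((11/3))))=1408/45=31.29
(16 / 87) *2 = 32 / 87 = 0.37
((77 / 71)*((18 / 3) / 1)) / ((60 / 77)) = 5929 / 710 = 8.35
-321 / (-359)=321 / 359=0.89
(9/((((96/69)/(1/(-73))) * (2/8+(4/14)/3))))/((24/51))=-73899/135488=-0.55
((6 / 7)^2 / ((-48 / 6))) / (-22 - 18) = 9 / 3920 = 0.00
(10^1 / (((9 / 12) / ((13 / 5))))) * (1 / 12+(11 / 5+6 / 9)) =1534 / 15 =102.27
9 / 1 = 9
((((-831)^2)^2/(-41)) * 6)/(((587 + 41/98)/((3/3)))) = -93467400965316/786749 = -118802058.81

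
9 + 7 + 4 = 20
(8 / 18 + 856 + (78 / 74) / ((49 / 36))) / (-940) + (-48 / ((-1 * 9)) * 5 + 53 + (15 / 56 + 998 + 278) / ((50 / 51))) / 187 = 33769436627 / 5214913200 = 6.48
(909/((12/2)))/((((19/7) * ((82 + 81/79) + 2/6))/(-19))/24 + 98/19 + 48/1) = 28652589/9959699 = 2.88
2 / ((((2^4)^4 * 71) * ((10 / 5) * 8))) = 1 / 37224448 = 0.00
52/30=26/15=1.73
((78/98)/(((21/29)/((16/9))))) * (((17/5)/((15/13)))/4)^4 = 899312116937/1562793750000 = 0.58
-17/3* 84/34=-14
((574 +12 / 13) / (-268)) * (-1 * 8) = 14948 / 871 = 17.16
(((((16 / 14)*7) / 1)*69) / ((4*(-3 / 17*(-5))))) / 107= 1.46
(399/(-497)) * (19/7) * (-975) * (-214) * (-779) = 176029033050/497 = 354183165.09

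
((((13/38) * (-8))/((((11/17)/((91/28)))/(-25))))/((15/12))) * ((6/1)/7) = 344760/1463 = 235.65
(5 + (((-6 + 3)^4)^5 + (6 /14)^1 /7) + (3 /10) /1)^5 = 14558139461699579493160106347160344540338059134746494228675357 /28247524900000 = 515377524694192923542129800000000000000000000000.00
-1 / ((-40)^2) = -1 / 1600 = -0.00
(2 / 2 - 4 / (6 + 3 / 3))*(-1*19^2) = -1083 / 7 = -154.71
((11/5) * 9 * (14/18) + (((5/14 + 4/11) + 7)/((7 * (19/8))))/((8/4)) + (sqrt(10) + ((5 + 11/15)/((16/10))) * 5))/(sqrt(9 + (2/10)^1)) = sqrt(230) * (614460 * sqrt(10) + 20614439)/28265160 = 12.10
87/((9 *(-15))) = -29/45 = -0.64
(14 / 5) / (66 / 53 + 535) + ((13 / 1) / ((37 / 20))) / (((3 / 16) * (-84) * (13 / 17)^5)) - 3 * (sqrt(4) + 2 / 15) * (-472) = 28562906967755666 / 9460738569555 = 3019.10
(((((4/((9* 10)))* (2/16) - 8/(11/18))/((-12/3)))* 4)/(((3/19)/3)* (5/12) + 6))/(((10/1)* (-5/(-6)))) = 0.26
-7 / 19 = -0.37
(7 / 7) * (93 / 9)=31 / 3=10.33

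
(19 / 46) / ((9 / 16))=152 / 207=0.73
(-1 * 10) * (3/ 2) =-15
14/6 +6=25/3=8.33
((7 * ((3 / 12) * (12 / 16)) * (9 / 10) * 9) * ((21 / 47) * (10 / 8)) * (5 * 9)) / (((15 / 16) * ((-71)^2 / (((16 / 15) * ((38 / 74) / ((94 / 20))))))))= 2714796 / 412016053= 0.01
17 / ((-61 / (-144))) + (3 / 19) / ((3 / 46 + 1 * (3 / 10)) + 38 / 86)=186534327 / 4625569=40.33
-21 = -21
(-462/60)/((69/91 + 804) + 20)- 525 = -35821387/68230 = -525.01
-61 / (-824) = 0.07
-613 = -613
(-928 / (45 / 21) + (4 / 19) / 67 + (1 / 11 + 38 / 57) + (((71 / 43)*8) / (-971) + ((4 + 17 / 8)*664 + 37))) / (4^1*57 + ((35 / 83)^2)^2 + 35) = 169798860028576182649 / 12164040373640215720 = 13.96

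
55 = 55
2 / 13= 0.15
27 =27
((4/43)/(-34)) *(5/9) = -10/6579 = -0.00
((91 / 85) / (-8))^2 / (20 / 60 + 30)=273 / 462400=0.00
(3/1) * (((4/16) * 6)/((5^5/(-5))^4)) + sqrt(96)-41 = -12512207031241/305175781250 + 4 * sqrt(6) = -31.20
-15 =-15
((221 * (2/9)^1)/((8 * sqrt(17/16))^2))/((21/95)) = 1235/378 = 3.27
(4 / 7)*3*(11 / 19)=132 / 133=0.99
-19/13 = -1.46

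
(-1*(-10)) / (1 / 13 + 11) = 65 / 72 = 0.90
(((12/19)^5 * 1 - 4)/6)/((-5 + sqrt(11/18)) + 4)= 4827782 * sqrt(22)/17332693 + 28966692/17332693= 2.98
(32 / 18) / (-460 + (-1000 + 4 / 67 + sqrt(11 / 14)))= -1468022528 / 1205563757445 - 71824 * sqrt(154) / 1205563757445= -0.00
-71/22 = -3.23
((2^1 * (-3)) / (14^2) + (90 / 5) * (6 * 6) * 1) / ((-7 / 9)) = -571509 / 686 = -833.10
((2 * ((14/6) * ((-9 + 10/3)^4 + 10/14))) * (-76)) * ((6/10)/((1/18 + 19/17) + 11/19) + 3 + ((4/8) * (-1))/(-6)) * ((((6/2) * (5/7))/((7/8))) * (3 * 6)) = -744824197030784/13477401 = -55264675.81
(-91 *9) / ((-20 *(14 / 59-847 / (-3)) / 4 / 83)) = 1718847 / 35725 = 48.11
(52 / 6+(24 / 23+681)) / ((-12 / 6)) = -47659 / 138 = -345.36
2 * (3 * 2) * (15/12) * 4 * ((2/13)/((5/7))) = 168/13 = 12.92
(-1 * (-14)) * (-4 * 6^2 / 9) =-224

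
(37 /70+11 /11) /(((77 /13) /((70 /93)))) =1391 /7161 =0.19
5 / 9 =0.56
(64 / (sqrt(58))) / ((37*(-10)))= -16*sqrt(58) / 5365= -0.02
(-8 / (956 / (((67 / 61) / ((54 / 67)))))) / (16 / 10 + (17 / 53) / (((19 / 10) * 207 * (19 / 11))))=-9877124255 / 1386182895726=-0.01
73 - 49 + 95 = 119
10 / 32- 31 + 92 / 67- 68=-104321 / 1072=-97.31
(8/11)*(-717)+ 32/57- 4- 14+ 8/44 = -337772/627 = -538.71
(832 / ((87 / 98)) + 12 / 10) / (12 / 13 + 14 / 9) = 7959939 / 21025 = 378.59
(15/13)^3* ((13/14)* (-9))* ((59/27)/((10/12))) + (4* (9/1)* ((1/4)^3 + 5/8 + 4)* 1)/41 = -22963041/776048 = -29.59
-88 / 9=-9.78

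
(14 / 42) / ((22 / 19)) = 19 / 66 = 0.29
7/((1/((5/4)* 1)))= 35/4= 8.75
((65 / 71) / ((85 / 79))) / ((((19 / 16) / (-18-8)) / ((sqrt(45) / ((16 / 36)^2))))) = -6488586 * sqrt(5) / 22933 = -632.67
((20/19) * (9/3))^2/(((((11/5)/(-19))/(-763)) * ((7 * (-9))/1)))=-1043.06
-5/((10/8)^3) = -64/25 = -2.56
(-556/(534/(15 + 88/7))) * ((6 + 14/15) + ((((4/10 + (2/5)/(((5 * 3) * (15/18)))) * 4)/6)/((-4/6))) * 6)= -87348712/700875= -124.63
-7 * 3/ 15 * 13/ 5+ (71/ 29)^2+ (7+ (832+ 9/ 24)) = 141578827/ 168200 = 841.73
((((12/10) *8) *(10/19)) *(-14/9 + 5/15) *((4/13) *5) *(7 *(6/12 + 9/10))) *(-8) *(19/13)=551936/507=1088.63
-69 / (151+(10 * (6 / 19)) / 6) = -1311 / 2879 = -0.46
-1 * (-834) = 834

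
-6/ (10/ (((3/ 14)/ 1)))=-9/ 70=-0.13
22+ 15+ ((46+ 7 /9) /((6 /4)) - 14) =1463 /27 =54.19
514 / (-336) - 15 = -2777 / 168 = -16.53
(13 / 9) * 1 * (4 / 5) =52 / 45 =1.16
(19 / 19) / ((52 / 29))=29 / 52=0.56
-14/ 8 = -7/ 4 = -1.75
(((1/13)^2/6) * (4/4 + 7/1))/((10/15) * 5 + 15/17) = 68/36335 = 0.00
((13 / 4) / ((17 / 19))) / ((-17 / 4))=-247 / 289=-0.85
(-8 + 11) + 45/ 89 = 312/ 89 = 3.51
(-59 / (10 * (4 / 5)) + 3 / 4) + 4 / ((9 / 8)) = -221 / 72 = -3.07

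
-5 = -5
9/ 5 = 1.80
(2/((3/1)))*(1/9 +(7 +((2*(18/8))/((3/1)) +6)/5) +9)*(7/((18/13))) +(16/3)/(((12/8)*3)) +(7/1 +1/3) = 67.87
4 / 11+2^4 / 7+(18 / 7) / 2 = 303 / 77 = 3.94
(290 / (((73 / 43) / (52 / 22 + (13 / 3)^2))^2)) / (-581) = -77.41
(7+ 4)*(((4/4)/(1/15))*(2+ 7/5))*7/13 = 3927/13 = 302.08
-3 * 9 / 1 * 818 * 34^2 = -25531416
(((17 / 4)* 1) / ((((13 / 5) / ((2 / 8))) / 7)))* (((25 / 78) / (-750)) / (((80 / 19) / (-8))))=2261 / 973440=0.00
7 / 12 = 0.58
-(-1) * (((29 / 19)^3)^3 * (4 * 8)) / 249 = 464228671227808 / 80349236746971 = 5.78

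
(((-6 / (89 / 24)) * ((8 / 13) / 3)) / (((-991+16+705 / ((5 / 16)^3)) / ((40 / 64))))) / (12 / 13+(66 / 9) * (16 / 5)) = -7500 / 19512016727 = -0.00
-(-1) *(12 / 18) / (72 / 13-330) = -13 / 6327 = -0.00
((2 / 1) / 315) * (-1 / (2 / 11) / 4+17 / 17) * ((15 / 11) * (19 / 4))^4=-4.19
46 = 46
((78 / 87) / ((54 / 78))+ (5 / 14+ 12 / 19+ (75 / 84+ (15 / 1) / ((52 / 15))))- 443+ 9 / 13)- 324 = -97835657 / 128934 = -758.80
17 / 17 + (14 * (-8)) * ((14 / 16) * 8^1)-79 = -862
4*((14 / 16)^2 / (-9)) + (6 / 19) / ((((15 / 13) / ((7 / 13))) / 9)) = 13489 / 13680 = 0.99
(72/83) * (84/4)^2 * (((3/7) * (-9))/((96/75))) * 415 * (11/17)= -21049875/68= -309556.99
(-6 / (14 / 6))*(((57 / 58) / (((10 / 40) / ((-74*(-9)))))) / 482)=-683316 / 48923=-13.97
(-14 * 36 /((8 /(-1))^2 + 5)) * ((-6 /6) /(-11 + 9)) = -3.65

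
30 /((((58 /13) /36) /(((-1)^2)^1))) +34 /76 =267253 /1102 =242.52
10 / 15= 2 / 3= 0.67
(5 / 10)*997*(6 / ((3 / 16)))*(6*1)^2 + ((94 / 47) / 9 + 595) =5173805 / 9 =574867.22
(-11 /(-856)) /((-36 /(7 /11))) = -7 /30816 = -0.00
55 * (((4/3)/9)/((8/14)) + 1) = 1870/27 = 69.26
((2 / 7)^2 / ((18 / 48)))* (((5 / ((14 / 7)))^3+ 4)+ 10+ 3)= 348 / 49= 7.10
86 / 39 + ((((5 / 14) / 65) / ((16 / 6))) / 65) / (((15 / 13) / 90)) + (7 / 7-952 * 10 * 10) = -1039548973 / 10920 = -95196.79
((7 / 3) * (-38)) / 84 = -19 / 18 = -1.06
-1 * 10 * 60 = -600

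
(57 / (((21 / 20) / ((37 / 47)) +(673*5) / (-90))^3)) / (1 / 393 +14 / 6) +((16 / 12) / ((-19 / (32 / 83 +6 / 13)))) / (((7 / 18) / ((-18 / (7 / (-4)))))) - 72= -17396427990187567493952120 / 236452022063084567642539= -73.57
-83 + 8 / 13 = -1071 / 13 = -82.38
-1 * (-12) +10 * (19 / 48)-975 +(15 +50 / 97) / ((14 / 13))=-2199109 / 2328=-944.63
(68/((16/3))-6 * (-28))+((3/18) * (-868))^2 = 759931/36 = 21109.19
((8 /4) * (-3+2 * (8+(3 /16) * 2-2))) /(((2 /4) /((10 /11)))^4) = 213.10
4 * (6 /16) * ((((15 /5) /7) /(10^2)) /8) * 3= 27 /11200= 0.00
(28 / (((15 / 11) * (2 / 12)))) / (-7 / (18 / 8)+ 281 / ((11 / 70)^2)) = 11979 / 1106135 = 0.01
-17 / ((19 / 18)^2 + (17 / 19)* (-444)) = 104652 / 2438693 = 0.04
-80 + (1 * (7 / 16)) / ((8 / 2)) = -5113 / 64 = -79.89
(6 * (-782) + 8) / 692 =-1171 / 173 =-6.77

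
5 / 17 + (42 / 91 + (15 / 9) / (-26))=917 / 1326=0.69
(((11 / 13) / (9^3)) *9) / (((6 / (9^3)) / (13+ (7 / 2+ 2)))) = 1221 / 52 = 23.48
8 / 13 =0.62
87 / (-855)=-29 / 285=-0.10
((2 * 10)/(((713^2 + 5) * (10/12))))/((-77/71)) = -284/6524133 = -0.00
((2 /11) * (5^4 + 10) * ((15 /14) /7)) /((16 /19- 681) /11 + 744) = 180975 /6986077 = 0.03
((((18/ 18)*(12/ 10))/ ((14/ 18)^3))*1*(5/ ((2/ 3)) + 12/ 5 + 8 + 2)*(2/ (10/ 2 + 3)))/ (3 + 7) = 435213/ 343000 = 1.27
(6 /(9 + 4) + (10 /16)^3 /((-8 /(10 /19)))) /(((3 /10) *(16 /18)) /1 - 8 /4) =-3380205 /13152256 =-0.26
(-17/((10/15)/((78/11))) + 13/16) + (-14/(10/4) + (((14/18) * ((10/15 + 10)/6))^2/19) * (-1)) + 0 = -20371967167/109699920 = -185.71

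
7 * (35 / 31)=245 / 31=7.90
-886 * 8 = -7088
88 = 88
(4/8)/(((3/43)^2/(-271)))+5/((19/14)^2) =-180871879/6498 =-27835.01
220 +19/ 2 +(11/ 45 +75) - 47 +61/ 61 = 23287/ 90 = 258.74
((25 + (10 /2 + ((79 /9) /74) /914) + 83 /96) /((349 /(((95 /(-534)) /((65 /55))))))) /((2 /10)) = -785342229925 /11798327526336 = -0.07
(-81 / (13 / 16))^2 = 1679616 / 169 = 9938.56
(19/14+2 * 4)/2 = 131/28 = 4.68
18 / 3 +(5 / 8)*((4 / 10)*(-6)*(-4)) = 12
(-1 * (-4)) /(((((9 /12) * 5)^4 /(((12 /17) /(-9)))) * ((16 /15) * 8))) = -32 /172125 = -0.00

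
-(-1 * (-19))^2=-361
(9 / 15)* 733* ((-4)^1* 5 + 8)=-26388 / 5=-5277.60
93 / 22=4.23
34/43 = 0.79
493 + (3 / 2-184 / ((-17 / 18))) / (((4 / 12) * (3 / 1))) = 23437 / 34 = 689.32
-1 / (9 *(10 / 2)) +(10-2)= 359 / 45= 7.98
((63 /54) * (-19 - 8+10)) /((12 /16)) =-238 /9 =-26.44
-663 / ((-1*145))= 663 / 145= 4.57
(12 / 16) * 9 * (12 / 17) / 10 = 81 / 170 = 0.48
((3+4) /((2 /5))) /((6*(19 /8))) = 70 /57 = 1.23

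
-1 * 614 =-614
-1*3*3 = -9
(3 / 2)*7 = 21 / 2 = 10.50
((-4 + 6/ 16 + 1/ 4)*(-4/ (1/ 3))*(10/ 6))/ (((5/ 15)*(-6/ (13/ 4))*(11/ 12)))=-119.66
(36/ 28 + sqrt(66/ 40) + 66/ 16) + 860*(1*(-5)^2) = sqrt(165)/ 10 + 1204303/ 56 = 21506.70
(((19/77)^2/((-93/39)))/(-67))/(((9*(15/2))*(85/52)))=488072/141309266175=0.00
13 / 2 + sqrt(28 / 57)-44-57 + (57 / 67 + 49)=-5983 / 134 + 2*sqrt(399) / 57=-43.95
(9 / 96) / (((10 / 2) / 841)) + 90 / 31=92613 / 4960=18.67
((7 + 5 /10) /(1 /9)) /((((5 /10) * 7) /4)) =540 /7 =77.14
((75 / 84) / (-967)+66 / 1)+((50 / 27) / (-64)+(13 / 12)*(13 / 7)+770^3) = 456533067.98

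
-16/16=-1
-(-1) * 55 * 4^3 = 3520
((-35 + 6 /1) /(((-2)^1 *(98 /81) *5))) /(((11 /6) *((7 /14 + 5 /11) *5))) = 2349 /8575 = 0.27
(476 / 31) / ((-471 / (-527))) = 8092 / 471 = 17.18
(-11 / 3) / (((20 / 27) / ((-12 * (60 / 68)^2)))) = 13365 / 289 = 46.25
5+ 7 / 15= 82 / 15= 5.47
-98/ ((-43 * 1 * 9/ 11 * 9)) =1078/ 3483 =0.31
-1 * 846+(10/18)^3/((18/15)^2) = -22199299/26244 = -845.88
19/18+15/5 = 73/18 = 4.06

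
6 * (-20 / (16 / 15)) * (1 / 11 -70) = 173025 / 22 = 7864.77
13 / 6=2.17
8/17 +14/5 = 3.27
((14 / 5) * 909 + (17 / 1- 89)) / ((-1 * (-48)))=2061 / 40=51.52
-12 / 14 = -6 / 7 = -0.86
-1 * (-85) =85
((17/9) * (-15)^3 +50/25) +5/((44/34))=-140121/22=-6369.14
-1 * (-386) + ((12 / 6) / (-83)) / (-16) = 256305 / 664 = 386.00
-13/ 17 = -0.76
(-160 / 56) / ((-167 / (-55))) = -1100 / 1169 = -0.94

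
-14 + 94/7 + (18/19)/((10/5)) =-13/133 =-0.10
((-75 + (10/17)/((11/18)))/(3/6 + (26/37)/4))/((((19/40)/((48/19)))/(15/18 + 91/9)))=-6378.24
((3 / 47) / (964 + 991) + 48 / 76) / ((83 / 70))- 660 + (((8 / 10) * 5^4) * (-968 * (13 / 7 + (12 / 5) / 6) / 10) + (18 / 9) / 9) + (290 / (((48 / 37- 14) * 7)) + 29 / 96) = -109907.92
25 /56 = 0.45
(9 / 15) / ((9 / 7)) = 0.47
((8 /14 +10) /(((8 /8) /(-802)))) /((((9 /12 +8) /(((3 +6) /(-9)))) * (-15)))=-64.60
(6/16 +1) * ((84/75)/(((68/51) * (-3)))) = -77/200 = -0.38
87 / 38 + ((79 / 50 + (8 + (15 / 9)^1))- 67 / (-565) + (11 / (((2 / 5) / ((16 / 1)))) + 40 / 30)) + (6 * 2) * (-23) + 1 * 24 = 10895384 / 53675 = 202.99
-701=-701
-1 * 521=-521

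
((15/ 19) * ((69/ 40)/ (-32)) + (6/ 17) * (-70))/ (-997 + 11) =2046399/ 81530368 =0.03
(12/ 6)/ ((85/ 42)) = 84/ 85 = 0.99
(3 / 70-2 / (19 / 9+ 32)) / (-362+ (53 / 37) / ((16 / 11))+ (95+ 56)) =33448 / 445305035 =0.00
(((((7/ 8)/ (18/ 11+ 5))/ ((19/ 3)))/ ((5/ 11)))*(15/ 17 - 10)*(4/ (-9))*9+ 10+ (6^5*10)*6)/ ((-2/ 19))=-22002586831/ 4964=-4432430.87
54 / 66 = 9 / 11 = 0.82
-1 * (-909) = 909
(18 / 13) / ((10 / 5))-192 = -2487 / 13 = -191.31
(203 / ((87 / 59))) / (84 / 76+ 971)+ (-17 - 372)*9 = -193982563 / 55410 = -3500.86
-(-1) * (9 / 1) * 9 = 81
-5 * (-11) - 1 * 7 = 48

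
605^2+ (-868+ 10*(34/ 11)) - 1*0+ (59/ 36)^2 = 5206157123/ 14256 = 365190.60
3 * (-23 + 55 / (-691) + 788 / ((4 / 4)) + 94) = 1780542 / 691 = 2576.76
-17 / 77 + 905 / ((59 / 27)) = 1880492 / 4543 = 413.93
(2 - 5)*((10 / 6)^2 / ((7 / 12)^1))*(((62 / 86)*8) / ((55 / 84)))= -59520 / 473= -125.84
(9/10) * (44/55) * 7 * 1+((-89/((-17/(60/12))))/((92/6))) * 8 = 182766/9775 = 18.70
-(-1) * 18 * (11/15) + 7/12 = 13.78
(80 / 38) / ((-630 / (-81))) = 36 / 133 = 0.27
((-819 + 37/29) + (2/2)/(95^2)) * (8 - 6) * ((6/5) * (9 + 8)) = -43659839484/1308625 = -33363.14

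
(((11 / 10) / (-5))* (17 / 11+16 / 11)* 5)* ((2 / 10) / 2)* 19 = -627 / 100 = -6.27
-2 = -2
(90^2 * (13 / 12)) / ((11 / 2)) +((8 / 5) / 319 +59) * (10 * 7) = 1826532 / 319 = 5725.81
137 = 137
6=6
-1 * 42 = -42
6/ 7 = 0.86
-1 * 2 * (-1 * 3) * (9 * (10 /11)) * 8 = 4320 /11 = 392.73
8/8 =1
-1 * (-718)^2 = -515524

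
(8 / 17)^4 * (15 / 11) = 61440 / 918731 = 0.07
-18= -18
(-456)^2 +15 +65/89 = 18507704/89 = 207951.73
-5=-5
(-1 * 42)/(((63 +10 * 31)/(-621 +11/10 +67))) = 116109/1865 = 62.26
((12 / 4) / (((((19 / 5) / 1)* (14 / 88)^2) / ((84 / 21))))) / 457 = 116160 / 425467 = 0.27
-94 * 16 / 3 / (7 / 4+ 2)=-6016 / 45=-133.69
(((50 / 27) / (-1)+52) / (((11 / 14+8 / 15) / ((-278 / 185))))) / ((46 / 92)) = -10539536 / 92241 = -114.26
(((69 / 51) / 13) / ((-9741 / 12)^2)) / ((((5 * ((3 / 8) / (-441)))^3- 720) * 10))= -0.00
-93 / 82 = -1.13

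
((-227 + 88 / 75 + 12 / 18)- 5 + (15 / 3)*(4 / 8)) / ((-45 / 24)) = 45532 / 375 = 121.42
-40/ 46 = -20/ 23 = -0.87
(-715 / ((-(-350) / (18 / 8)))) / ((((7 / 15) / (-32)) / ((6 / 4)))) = 23166 / 49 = 472.78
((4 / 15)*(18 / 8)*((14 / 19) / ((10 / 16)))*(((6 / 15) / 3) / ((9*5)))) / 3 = 224 / 320625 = 0.00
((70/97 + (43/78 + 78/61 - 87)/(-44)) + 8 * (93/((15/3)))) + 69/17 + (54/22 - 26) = 227795582387/1726107240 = 131.97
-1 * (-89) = 89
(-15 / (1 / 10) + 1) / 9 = -149 / 9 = -16.56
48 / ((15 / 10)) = 32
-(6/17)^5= -7776/1419857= -0.01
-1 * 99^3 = -970299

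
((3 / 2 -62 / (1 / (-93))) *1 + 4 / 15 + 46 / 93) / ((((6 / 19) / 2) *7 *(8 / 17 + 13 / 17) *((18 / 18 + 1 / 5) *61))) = 577576003 / 10007172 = 57.72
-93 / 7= -13.29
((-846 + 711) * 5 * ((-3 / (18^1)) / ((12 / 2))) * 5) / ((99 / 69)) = 2875 / 44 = 65.34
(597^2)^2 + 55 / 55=127027375282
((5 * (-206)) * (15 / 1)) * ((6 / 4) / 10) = -4635 / 2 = -2317.50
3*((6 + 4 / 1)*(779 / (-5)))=-4674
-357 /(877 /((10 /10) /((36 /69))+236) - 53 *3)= 339745 /147807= 2.30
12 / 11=1.09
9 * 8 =72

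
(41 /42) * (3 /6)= 41 /84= 0.49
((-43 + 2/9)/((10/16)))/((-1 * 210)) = 44/135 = 0.33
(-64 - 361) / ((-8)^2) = -425 / 64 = -6.64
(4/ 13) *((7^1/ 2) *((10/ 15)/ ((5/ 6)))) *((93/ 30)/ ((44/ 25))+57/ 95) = 7273/ 3575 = 2.03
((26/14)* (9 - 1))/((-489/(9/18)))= -52/3423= -0.02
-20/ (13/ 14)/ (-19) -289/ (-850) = 18199/ 12350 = 1.47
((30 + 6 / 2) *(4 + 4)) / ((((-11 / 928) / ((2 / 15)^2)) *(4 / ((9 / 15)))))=-59.39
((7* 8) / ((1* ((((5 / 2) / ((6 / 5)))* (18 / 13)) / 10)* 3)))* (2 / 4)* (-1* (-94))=136864 / 45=3041.42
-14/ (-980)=1/ 70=0.01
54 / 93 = 18 / 31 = 0.58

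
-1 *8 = -8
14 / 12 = 7 / 6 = 1.17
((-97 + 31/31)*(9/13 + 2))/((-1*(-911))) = -3360/11843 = -0.28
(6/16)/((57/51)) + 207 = 31515/152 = 207.34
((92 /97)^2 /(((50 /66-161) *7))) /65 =-34914 /2829803795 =-0.00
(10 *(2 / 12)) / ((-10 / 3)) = -1 / 2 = -0.50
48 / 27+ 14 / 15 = 122 / 45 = 2.71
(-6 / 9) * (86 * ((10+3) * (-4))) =8944 / 3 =2981.33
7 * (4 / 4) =7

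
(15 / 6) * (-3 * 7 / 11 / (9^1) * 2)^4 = 0.08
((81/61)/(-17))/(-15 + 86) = -81/73627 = -0.00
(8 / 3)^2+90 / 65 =994 / 117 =8.50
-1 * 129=-129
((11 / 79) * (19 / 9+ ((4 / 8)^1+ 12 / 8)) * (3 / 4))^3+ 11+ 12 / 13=12.00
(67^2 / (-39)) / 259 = -0.44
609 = 609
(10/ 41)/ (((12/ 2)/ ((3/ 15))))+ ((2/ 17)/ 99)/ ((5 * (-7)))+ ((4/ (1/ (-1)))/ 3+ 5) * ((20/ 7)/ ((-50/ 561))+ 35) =26079686/ 2415105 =10.80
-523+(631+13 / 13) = 109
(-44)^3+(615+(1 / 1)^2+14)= -84554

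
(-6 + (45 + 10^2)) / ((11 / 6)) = 75.82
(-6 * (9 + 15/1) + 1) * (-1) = 143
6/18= 1/3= 0.33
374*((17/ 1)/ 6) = 3179/ 3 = 1059.67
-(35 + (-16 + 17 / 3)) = -74 / 3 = -24.67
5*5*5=125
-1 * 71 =-71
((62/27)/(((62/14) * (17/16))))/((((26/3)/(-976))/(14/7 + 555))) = -60886784/1989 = -30611.76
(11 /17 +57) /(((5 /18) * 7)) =504 /17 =29.65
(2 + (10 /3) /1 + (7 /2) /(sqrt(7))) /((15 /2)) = sqrt(7) /15 + 32 /45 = 0.89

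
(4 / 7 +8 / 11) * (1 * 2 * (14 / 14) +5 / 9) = 2300 / 693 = 3.32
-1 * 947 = -947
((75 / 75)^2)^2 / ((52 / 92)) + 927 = 12074 / 13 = 928.77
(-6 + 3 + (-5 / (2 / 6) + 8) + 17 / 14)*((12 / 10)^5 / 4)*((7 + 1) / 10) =-478224 / 109375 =-4.37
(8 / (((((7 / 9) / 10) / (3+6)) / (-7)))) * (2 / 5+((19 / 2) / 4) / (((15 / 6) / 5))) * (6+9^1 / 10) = -1151334 / 5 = -230266.80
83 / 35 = 2.37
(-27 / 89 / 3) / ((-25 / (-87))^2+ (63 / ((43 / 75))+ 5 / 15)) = -2929203 / 3195001121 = -0.00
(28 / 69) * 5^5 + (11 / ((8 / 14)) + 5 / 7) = 2488571 / 1932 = 1288.08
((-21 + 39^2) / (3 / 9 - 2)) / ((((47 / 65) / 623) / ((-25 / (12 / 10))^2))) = -15818359375 / 47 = -336560837.77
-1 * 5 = -5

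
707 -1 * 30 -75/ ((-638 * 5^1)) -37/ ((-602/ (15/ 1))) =65095643/ 96019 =677.95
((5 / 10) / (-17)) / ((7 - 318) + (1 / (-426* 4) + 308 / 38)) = 16188 / 166711163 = 0.00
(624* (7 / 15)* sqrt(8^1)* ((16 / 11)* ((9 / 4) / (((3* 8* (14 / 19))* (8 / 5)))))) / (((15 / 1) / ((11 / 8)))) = 247* sqrt(2) / 40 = 8.73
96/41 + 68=2884/41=70.34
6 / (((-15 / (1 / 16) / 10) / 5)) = -5 / 4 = -1.25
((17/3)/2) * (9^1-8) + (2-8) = -19/6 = -3.17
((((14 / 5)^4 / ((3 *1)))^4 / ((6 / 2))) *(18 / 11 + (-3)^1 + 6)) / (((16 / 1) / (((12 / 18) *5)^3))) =18512603371379654656 / 29366455078125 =630399.66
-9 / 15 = -3 / 5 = -0.60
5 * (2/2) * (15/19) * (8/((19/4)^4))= 153600/2476099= 0.06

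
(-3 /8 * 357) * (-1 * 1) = 1071 /8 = 133.88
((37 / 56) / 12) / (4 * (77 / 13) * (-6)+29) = -481 / 988512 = -0.00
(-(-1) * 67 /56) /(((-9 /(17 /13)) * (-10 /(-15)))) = -1139 /4368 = -0.26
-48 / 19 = -2.53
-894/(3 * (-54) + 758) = -3/2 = -1.50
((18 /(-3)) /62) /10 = -3 /310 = -0.01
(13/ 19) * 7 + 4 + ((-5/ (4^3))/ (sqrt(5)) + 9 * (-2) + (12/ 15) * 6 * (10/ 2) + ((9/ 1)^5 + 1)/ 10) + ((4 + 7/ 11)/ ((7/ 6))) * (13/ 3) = 8685846/ 1463 -sqrt(5)/ 64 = 5936.98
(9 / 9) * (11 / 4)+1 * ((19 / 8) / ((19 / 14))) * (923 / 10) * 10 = 1618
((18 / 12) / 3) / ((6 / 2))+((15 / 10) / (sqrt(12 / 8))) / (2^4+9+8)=sqrt(6) / 66+1 / 6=0.20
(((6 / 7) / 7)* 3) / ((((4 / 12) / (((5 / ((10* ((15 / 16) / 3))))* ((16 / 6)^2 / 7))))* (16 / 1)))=192 / 1715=0.11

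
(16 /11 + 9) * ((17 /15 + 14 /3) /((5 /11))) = 667 /5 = 133.40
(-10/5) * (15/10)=-3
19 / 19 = 1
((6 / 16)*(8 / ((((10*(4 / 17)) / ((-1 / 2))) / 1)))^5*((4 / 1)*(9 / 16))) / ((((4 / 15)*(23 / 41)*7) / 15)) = -171.61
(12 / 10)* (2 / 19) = 12 / 95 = 0.13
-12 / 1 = -12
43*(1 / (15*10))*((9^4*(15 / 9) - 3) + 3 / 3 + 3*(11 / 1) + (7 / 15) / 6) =42438721 / 13500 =3143.61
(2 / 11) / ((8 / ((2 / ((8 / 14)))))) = 7 / 88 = 0.08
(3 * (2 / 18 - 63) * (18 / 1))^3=-39165443136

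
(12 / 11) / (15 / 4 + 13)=48 / 737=0.07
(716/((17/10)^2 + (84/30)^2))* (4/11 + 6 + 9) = 12100400/11803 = 1025.20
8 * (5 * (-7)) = -280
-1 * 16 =-16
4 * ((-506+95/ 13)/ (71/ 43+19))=-92923/ 962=-96.59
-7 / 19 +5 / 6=53 / 114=0.46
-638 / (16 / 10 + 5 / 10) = -6380 / 21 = -303.81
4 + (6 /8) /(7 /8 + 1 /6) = 118 /25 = 4.72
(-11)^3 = -1331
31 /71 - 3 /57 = 518 /1349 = 0.38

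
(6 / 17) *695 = 4170 / 17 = 245.29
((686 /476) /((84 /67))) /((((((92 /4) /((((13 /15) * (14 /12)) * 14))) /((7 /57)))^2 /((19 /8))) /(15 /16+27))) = 1389421630961 /3188788300800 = 0.44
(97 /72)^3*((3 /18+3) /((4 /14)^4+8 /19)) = 18.10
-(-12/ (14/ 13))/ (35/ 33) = 2574/ 245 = 10.51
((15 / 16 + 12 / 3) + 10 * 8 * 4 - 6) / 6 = 1701 / 32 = 53.16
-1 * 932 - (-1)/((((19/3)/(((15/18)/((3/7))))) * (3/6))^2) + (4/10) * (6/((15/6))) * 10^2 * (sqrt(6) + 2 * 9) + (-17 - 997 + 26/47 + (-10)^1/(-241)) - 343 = -20609837464/36801423 + 96 * sqrt(6) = -324.88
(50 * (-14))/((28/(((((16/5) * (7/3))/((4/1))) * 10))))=-1400/3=-466.67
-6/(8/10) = -15/2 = -7.50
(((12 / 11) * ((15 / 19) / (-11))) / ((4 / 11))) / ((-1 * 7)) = 45 / 1463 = 0.03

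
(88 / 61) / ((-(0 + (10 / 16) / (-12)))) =8448 / 305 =27.70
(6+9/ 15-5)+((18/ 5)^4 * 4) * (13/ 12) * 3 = 2185.10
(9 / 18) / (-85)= -1 / 170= -0.01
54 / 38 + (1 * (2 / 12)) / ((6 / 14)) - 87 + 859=264643 / 342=773.81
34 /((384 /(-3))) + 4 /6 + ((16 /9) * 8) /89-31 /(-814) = 12496249 /20864448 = 0.60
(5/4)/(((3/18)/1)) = 7.50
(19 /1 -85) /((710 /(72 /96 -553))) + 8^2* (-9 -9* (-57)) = 32307.34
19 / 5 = 3.80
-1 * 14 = -14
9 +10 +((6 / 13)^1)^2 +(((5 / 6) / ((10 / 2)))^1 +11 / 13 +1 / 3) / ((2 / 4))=3702 / 169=21.91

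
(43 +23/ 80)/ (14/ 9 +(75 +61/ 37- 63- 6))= 1153179/ 245200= 4.70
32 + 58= 90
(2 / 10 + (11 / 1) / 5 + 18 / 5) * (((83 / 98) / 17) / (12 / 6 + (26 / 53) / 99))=1306503 / 8763160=0.15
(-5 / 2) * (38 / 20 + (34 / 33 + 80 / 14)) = -19969 / 924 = -21.61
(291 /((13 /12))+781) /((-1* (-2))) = 13645 /26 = 524.81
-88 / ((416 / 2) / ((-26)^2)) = -286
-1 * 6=-6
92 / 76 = 23 / 19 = 1.21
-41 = -41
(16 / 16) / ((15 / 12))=4 / 5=0.80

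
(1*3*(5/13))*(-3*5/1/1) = -225/13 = -17.31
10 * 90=900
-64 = -64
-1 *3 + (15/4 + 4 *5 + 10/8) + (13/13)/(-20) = 439/20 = 21.95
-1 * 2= -2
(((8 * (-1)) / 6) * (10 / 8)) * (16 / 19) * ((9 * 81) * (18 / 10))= -34992 / 19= -1841.68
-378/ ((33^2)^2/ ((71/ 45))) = -994/ 1976535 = -0.00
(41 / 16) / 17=41 / 272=0.15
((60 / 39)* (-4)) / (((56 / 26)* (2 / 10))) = -100 / 7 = -14.29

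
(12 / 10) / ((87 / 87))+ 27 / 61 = 501 / 305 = 1.64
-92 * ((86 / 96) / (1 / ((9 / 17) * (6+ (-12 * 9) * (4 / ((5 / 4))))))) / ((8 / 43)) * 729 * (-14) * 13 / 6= -2395197656397 / 1360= -1761174747.35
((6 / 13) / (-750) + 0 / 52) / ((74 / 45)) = -9 / 24050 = -0.00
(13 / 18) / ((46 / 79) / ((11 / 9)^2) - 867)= -124267 / 149110686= -0.00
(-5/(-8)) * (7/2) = 35/16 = 2.19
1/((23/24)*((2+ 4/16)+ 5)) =96/667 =0.14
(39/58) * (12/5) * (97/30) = 3783/725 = 5.22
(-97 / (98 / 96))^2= 21678336 / 2401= 9028.88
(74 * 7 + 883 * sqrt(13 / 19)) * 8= 9987.13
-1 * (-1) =1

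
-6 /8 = -3 /4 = -0.75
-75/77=-0.97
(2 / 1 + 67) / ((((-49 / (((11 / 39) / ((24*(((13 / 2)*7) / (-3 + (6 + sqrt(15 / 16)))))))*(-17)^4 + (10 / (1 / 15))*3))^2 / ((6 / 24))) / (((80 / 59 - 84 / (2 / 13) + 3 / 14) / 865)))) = -26550677458296321468641 / 22125865608434165760 - 69434151835044314197*sqrt(15) / 2765733201054270720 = -1297.22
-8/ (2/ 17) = -68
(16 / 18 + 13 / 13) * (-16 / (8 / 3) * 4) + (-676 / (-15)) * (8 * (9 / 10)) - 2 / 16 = 167413 / 600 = 279.02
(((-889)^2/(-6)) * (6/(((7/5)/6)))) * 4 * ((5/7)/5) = -1935480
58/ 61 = 0.95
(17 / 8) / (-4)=-17 / 32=-0.53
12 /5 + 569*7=19927 /5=3985.40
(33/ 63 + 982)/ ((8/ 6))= 20633/ 28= 736.89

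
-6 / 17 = -0.35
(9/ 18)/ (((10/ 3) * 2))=3/ 40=0.08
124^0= 1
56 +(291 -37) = 310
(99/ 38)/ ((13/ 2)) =99/ 247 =0.40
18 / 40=9 / 20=0.45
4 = 4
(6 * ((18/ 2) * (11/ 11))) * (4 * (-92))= -19872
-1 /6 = -0.17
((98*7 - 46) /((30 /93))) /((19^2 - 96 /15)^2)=49600 /3143529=0.02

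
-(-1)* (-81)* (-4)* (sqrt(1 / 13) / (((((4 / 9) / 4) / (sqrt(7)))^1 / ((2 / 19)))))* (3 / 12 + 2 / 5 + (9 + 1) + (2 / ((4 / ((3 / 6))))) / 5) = 312012* sqrt(91) / 1235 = 2410.04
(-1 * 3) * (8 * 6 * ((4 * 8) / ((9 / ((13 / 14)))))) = -475.43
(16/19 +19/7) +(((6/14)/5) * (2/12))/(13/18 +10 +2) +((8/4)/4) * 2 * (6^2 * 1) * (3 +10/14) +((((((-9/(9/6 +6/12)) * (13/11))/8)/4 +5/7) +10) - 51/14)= 15457023839/107208640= 144.18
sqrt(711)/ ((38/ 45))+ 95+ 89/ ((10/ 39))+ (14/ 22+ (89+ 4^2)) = 135*sqrt(79)/ 38+ 60251/ 110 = 579.31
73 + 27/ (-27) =72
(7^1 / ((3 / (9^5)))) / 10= 137781 / 10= 13778.10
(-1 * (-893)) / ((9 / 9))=893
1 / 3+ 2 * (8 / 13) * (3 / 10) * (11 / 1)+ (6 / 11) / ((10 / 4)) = 1979 / 429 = 4.61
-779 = -779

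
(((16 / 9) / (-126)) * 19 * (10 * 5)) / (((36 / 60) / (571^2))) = -12389558000 / 1701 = -7283690.77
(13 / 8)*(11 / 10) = 143 / 80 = 1.79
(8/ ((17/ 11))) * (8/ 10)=4.14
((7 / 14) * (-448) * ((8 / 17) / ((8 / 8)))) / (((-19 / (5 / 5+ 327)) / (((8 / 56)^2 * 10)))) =839680 / 2261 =371.38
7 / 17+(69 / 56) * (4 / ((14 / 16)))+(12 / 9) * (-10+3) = -8219 / 2499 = -3.29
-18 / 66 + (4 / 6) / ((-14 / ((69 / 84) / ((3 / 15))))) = -3029 / 6468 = -0.47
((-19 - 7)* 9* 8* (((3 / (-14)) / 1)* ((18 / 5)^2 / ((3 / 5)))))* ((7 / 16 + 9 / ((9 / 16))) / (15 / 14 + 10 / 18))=89728236 / 1025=87539.74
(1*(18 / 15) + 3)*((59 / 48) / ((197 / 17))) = 7021 / 15760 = 0.45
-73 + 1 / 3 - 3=-227 / 3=-75.67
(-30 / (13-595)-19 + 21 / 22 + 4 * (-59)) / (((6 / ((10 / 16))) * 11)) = -2.41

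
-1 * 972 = -972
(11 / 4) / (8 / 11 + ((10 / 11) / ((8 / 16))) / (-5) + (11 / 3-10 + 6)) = 363 / 4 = 90.75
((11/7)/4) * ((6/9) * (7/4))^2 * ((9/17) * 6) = 231/136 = 1.70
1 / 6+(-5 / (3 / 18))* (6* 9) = -9719 / 6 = -1619.83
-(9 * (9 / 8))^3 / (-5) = 531441 / 2560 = 207.59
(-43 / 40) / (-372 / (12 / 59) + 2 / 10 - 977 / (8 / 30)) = 43 / 219702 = 0.00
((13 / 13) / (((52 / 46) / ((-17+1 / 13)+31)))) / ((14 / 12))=12627 / 1183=10.67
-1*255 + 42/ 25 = -253.32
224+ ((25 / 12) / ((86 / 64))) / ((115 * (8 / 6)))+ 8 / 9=2001826 / 8901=224.90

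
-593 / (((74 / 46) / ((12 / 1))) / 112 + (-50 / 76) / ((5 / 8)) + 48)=-348285504 / 27574207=-12.63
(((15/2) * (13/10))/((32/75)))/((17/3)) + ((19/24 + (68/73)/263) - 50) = -5661475589/125331072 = -45.17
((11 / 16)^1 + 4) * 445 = 33375 / 16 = 2085.94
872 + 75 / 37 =32339 / 37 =874.03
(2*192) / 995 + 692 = 688924 / 995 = 692.39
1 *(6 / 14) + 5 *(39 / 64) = 1557 / 448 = 3.48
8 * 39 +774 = 1086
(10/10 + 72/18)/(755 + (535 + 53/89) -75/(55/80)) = 4895/1156693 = 0.00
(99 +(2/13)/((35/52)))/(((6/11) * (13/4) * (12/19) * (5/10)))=725857/4095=177.25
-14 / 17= -0.82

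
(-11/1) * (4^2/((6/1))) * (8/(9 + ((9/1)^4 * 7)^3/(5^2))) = -2200/36327499129953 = -0.00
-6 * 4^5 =-6144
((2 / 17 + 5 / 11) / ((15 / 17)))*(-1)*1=-107 / 165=-0.65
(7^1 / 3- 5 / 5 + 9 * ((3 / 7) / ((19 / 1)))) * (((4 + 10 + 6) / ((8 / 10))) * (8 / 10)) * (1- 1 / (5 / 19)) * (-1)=4904 / 57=86.04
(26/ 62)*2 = 26/ 31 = 0.84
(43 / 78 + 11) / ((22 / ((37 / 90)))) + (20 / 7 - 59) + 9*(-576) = -5664780281 / 1081080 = -5239.93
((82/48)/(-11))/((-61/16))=82/2013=0.04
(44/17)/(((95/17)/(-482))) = -21208/95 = -223.24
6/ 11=0.55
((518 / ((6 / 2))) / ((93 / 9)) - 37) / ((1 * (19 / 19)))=-629 / 31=-20.29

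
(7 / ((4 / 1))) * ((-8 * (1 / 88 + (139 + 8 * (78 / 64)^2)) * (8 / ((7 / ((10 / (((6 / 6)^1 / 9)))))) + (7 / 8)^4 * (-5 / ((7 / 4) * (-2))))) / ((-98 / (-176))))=-315834113335 / 802816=-393407.85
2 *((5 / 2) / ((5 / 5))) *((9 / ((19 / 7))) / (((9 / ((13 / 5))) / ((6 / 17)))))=546 / 323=1.69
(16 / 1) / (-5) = -16 / 5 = -3.20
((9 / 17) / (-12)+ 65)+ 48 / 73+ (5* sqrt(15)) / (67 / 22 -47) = 325705 / 4964 -110* sqrt(15) / 967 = 65.17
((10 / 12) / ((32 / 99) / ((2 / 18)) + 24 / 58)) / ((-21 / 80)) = -3190 / 3339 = -0.96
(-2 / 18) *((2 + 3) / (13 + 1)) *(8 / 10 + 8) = -22 / 63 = -0.35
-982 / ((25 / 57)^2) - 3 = -3192393 / 625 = -5107.83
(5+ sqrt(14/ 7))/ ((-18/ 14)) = -35/ 9 - 7 * sqrt(2)/ 9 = -4.99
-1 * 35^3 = -42875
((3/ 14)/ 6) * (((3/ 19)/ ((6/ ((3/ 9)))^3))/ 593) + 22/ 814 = 0.03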